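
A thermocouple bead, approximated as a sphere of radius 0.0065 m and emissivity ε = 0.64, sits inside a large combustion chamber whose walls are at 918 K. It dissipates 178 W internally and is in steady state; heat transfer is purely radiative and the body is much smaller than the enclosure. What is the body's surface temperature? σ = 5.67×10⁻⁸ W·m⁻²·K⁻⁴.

T ≈ 1780 K

For a small grey body in a large enclosure, net radiated power = εσA(T⁴ − T_w⁴).
Steady state: P = εσA(T⁴ − T_w⁴) with A = 4πr² = 5.309×10⁻⁴ m².
T⁴ = P/(εσA) + T_w⁴ = 178/(0.64·5.67×10⁻⁸·5.309×10⁻⁴) + (918)⁴
    = 9.239×10¹² + 7.102×10¹¹ = 9.949×10¹² K⁴.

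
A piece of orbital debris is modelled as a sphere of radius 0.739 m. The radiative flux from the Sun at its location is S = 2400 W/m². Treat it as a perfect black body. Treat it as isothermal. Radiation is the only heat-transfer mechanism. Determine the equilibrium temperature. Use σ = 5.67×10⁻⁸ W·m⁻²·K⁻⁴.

At equilibrium, absorbed power = emitted power.
Absorbing cross-section = πr² = 1.716 m²; emitting surface = 4πr² = 6.863 m² (ratio 4).
S·A_cross = εσ·A_surf·T⁴  ⇒  T⁴ = S/(4σ).
T⁴ = 1.00·2400/(4·5.67×10⁻⁸) = 1.058×10¹⁰ K⁴.
T = (1.058×10¹⁰)^(1/4).

T ≈ 321 K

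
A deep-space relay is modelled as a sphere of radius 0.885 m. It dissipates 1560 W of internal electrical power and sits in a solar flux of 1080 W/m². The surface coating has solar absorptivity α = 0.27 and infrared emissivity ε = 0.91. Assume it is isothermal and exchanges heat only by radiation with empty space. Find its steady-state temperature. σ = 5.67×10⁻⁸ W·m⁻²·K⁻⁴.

T ≈ 259 K

At steady state, absorbed solar power + internal power = radiated power.
Absorbed: α·S·A_cross = 0.27·1080·2.461 = 717.5 W (cross-section πr²).
Total input = 717.5 + 1560 = 2278 W.
Radiated: εσ·A_surf·T⁴ with A_surf = 4πr² = 9.842 m².
T⁴ = 2278/(0.91·5.67×10⁻⁸·9.842) = 4.485×10⁹ K⁴.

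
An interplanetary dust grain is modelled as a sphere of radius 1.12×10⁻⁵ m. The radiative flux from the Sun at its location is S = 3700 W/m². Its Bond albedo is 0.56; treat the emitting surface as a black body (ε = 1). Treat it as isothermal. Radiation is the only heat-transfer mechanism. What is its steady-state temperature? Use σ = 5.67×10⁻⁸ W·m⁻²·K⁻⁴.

At equilibrium, absorbed power = emitted power.
Absorbing cross-section = πr² = 3.941×10⁻¹⁰ m²; emitting surface = 4πr² = 1.576×10⁻⁹ m² (ratio 4).
(1−a)S·A_cross = εσ·A_surf·T⁴  ⇒  T⁴ = (1−a)S/(4σ).
T⁴ = 0.440·3700/(4·5.67×10⁻⁸) = 7.178×10⁹ K⁴.
T = (7.178×10⁹)^(1/4).

T ≈ 291 K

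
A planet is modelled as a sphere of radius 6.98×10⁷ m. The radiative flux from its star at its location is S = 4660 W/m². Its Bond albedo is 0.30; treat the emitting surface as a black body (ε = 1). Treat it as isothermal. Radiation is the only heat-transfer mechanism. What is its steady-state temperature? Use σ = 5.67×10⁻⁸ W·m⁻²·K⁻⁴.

T ≈ 346 K

At equilibrium, absorbed power = emitted power.
Absorbing cross-section = πr² = 1.531×10¹⁶ m²; emitting surface = 4πr² = 6.122×10¹⁶ m² (ratio 4).
(1−a)S·A_cross = εσ·A_surf·T⁴  ⇒  T⁴ = (1−a)S/(4σ).
T⁴ = 0.700·4660/(4·5.67×10⁻⁸) = 1.438×10¹⁰ K⁴.
T = (1.438×10¹⁰)^(1/4).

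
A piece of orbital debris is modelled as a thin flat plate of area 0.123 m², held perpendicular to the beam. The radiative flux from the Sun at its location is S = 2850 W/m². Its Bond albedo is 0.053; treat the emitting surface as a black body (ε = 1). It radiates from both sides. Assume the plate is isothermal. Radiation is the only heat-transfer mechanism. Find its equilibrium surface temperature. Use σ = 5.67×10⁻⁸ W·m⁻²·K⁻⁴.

T ≈ 393 K

At equilibrium, absorbed power = emitted power.
Absorbing cross-section = A = 0.1230 m²; emitting surface = 2A = 0.2460 m² (ratio 2).
(1−a)S·A_cross = εσ·A_surf·T⁴  ⇒  T⁴ = (1−a)S/(2σ).
T⁴ = 0.947·2850/(2·5.67×10⁻⁸) = 2.380×10¹⁰ K⁴.
T = (2.380×10¹⁰)^(1/4).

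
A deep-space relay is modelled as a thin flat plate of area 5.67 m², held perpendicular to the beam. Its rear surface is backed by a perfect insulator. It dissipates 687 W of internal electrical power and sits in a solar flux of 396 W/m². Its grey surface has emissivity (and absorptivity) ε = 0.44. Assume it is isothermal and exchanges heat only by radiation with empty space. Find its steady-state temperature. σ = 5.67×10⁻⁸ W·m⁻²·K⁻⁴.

T ≈ 330 K

At steady state, absorbed solar power + internal power = radiated power.
Absorbed: α·S·A_cross = 0.44·396·5.670 = 987.9 W (cross-section A).
Total input = 987.9 + 687 = 1675 W.
Radiated: εσ·A_surf·T⁴ with A_surf = A = 5.670 m².
T⁴ = 1675/(0.44·5.67×10⁻⁸·5.670) = 1.184×10¹⁰ K⁴.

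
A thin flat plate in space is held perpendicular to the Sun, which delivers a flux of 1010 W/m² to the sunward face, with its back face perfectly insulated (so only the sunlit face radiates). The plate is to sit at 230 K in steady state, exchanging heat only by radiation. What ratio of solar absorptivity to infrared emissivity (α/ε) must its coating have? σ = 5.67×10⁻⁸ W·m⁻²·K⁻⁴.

Balance: αS·A = εσ·1A·T⁴ ⇒ α/ε = σT⁴/S.
α/ε = 5.67×10⁻⁸·(230)⁴/1010 = 5.67×10⁻⁸·2.798×10⁹/1010.

α/ε ≈ 0.157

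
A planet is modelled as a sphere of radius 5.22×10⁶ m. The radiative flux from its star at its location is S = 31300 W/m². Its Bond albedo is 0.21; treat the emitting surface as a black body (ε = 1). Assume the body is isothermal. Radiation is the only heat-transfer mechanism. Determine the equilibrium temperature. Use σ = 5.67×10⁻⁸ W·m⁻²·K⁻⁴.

T ≈ 575 K

At equilibrium, absorbed power = emitted power.
Absorbing cross-section = πr² = 8.560×10¹³ m²; emitting surface = 4πr² = 3.424×10¹⁴ m² (ratio 4).
(1−a)S·A_cross = εσ·A_surf·T⁴  ⇒  T⁴ = (1−a)S/(4σ).
T⁴ = 0.790·31300/(4·5.67×10⁻⁸) = 1.090×10¹¹ K⁴.
T = (1.090×10¹¹)^(1/4).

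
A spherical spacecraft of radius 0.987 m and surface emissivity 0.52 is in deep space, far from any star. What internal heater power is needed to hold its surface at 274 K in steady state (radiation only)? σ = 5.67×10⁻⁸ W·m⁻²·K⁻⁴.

P ≈ 2030 W

P = εσ·4πr²·T⁴.
4πr² = 12.24 m²; T⁴ = 5.636×10⁹ K⁴.
P = 0.52·5.67×10⁻⁸·12.24·5.636×10⁹.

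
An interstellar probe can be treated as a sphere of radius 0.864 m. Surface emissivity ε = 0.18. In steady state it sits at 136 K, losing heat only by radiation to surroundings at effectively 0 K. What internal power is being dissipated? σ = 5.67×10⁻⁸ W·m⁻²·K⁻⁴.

P ≈ 32.8 W

Steady state: P = εσA T⁴.
A = 4πr² = 9.381 m²; T⁴ = (136)⁴ = 3.421×10⁸ K⁴.
P = 0.18 × 5.67×10⁻⁸ × 9.381 × 3.421×10⁸.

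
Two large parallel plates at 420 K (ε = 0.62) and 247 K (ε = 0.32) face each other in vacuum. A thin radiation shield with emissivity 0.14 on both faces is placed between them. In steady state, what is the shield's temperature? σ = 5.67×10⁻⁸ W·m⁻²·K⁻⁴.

T_s ≈ 369 K

In steady state the net flux on the hot side equals that on the cold side.
σ(T₁⁴−T_s⁴)/D₁ = σ(T_s⁴−T₂⁴)/D₂, with D₁ = 1/ε₁+1/ε_s−1 = 7.756, D₂ = 1/ε_s+1/ε₂−1 = 9.268.
Solve for T_s⁴: T_s⁴ = (D₂·T₁⁴ + D₁·T₂⁴)/(D₁+D₂) = 1.864×10¹⁰ K⁴.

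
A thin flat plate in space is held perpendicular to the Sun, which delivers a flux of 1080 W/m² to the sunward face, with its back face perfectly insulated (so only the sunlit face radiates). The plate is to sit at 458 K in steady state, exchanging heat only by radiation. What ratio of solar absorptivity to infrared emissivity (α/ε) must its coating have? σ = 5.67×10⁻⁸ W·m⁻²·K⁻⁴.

α/ε ≈ 2.31

Balance: αS·A = εσ·1A·T⁴ ⇒ α/ε = σT⁴/S.
α/ε = 5.67×10⁻⁸·(458)⁴/1080 = 5.67×10⁻⁸·4.400×10¹⁰/1080.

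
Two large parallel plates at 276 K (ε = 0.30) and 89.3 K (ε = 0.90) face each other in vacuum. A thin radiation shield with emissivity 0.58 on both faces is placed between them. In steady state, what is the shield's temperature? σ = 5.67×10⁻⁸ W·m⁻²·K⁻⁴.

In steady state the net flux on the hot side equals that on the cold side.
σ(T₁⁴−T_s⁴)/D₁ = σ(T_s⁴−T₂⁴)/D₂, with D₁ = 1/ε₁+1/ε_s−1 = 4.057, D₂ = 1/ε_s+1/ε₂−1 = 1.835.
Solve for T_s⁴: T_s⁴ = (D₂·T₁⁴ + D₁·T₂⁴)/(D₁+D₂) = 1.851×10⁹ K⁴.

T_s ≈ 207 K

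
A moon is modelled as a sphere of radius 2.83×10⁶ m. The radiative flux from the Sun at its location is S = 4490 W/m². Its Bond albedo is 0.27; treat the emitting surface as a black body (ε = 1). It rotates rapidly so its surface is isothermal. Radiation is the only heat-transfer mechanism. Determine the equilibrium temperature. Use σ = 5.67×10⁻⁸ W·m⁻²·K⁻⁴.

T ≈ 347 K

At equilibrium, absorbed power = emitted power.
Absorbing cross-section = πr² = 2.516×10¹³ m²; emitting surface = 4πr² = 1.006×10¹⁴ m² (ratio 4).
(1−a)S·A_cross = εσ·A_surf·T⁴  ⇒  T⁴ = (1−a)S/(4σ).
T⁴ = 0.730·4490/(4·5.67×10⁻⁸) = 1.445×10¹⁰ K⁴.
T = (1.445×10¹⁰)^(1/4).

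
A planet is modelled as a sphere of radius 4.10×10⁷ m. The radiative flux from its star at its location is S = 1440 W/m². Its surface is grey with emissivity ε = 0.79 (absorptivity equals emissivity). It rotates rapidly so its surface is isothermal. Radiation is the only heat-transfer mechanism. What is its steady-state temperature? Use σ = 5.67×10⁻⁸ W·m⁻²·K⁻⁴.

At equilibrium, absorbed power = emitted power.
Absorbing cross-section = πr² = 5.281×10¹⁵ m²; emitting surface = 4πr² = 2.112×10¹⁶ m² (ratio 4).
εS·A_cross = εσ·A_surf·T⁴  ⇒  T⁴ = S/(4σ)   (ε cancels).
T⁴ = 1440/(4·5.67×10⁻⁸) = 6.349×10⁹ K⁴.
T = (6.349×10⁹)^(1/4).

T ≈ 282 K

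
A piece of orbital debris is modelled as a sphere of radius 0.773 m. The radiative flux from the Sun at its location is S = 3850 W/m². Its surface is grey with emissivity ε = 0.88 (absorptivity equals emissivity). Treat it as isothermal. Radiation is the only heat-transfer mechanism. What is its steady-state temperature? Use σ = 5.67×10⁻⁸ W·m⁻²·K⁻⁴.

At equilibrium, absorbed power = emitted power.
Absorbing cross-section = πr² = 1.877 m²; emitting surface = 4πr² = 7.509 m² (ratio 4).
εS·A_cross = εσ·A_surf·T⁴  ⇒  T⁴ = S/(4σ)   (ε cancels).
T⁴ = 3850/(4·5.67×10⁻⁸) = 1.698×10¹⁰ K⁴.
T = (1.698×10¹⁰)^(1/4).

T ≈ 361 K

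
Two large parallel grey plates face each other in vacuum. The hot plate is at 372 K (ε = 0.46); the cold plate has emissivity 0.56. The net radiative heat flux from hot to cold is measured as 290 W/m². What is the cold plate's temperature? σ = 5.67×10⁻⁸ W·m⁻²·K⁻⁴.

T₂ ≈ 252 K

q = σ(T₁⁴ − T₂⁴)/(1/ε₁ + 1/ε₂ − 1); denominator = 2.960.
T₂⁴ = T₁⁴ − q·(1/ε₁+1/ε₂−1)/σ = 1.915×10¹⁰ − 290·2.960/5.67×10⁻⁸
    = 4.013×10⁹ K⁴.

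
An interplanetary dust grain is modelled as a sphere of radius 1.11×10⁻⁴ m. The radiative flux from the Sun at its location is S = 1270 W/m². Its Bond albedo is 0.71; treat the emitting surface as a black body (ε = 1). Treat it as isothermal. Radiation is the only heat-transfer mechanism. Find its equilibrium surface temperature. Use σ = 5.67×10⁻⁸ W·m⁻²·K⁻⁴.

At equilibrium, absorbed power = emitted power.
Absorbing cross-section = πr² = 3.871×10⁻⁸ m²; emitting surface = 4πr² = 1.548×10⁻⁷ m² (ratio 4).
(1−a)S·A_cross = εσ·A_surf·T⁴  ⇒  T⁴ = (1−a)S/(4σ).
T⁴ = 0.290·1270/(4·5.67×10⁻⁸) = 1.624×10⁹ K⁴.
T = (1.624×10⁹)^(1/4).

T ≈ 201 K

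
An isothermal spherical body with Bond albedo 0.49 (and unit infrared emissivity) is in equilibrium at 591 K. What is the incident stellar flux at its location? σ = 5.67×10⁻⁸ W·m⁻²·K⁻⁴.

(1−a)S·πr² = σ·4πr²·T⁴ ⇒ S = 4σT⁴/(1−a).
S = 4·5.67×10⁻⁸·1.220×10¹¹/0.510.

S ≈ 54300 W/m²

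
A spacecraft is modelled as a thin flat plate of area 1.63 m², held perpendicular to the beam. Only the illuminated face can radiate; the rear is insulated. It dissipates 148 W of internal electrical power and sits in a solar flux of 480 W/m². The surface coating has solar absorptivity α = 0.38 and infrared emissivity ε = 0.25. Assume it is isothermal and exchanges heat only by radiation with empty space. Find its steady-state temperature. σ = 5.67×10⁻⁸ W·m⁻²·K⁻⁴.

At steady state, absorbed solar power + internal power = radiated power.
Absorbed: α·S·A_cross = 0.38·480·1.630 = 297.3 W (cross-section A).
Total input = 297.3 + 148 = 445.3 W.
Radiated: εσ·A_surf·T⁴ with A_surf = A = 1.630 m².
T⁴ = 445.3/(0.25·5.67×10⁻⁸·1.630) = 1.927×10¹⁰ K⁴.

T ≈ 373 K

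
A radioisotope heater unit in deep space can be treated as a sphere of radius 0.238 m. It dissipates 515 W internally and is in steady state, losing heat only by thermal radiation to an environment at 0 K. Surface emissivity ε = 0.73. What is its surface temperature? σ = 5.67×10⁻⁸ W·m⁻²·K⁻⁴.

T ≈ 364 K

Steady state: internal power = radiated power, P = εσA T⁴.
Radiating area A = 4πr² = 0.7118 m².
T⁴ = P/(εσA) = 515/(0.73·5.67×10⁻⁸·0.7118) = 1.748×10¹⁰ K⁴.
T = (1.748×10¹⁰)^(1/4).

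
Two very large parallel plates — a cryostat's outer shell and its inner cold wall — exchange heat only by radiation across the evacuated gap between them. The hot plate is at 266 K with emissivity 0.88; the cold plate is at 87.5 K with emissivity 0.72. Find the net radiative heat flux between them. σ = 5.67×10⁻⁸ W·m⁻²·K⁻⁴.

For two infinite grey parallel plates, q = σ(T₁⁴ − T₂⁴)/(1/ε₁ + 1/ε₂ − 1).
T₁⁴ − T₂⁴ = 5.006×10⁹ − 5.862×10⁷ = 4.948×10⁹ K⁴.
1/ε₁ + 1/ε₂ − 1 = 1.136 + 1.389 − 1 = 1.525.
q = 5.67×10⁻⁸ × 4.948×10⁹ / 1.525.

q ≈ 184 W/m²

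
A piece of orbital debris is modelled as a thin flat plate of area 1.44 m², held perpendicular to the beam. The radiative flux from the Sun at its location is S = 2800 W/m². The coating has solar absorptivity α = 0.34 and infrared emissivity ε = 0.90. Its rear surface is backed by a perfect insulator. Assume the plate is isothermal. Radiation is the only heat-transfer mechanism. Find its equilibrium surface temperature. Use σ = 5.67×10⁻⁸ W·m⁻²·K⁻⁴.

At equilibrium, absorbed power = emitted power.
Absorbing cross-section = A = 1.440 m²; emitting surface = A = 1.440 m² (ratio 1).
αS·A_cross = εσ·A_surf·T⁴  ⇒  T⁴ = αS/(ε·1σ).
T⁴ = 0.340·2800/(0.90·1·5.67×10⁻⁸) = 1.866×10¹⁰ K⁴.
T = (1.866×10¹⁰)^(1/4).

T ≈ 370 K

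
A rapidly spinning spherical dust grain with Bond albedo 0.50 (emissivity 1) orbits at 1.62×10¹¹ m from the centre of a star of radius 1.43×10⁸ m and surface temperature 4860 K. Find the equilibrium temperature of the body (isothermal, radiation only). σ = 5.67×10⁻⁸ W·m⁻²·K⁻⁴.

T ≈ 85.9 K

The star's surface emits σT_*⁴; at distance d the flux is S = σT_*⁴(R_*/d)².
S = 5.67×10⁻⁸·(4860)⁴·(1.43×10⁸/1.62×10¹¹)² = 24.65 W/m².
For an isothermal sphere T⁴ = (1−a)S/(4σ) = 5.434×10⁷ K⁴.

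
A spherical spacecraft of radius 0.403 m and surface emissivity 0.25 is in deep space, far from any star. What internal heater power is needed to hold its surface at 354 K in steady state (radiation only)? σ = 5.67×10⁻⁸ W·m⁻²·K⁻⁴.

P ≈ 454 W

P = εσ·4πr²·T⁴.
4πr² = 2.041 m²; T⁴ = 1.570×10¹⁰ K⁴.
P = 0.25·5.67×10⁻⁸·2.041·1.570×10¹⁰.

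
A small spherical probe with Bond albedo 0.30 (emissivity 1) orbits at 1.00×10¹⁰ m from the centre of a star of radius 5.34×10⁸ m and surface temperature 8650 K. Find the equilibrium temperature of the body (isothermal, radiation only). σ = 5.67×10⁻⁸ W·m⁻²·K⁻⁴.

T ≈ 1290 K

The star's surface emits σT_*⁴; at distance d the flux is S = σT_*⁴(R_*/d)².
S = 5.67×10⁻⁸·(8650)⁴·(5.34×10⁸/1.00×10¹⁰)² = 9.052×10⁵ W/m².
For an isothermal sphere T⁴ = (1−a)S/(4σ) = 2.794×10¹² K⁴.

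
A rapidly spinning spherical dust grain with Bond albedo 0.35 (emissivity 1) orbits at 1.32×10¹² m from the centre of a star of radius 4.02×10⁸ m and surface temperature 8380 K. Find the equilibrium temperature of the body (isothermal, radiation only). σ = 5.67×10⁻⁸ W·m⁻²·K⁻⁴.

The star's surface emits σT_*⁴; at distance d the flux is S = σT_*⁴(R_*/d)².
S = 5.67×10⁻⁸·(8380)⁴·(4.02×10⁸/1.32×10¹²)² = 25.93 W/m².
For an isothermal sphere T⁴ = (1−a)S/(4σ) = 7.432×10⁷ K⁴.

T ≈ 92.9 K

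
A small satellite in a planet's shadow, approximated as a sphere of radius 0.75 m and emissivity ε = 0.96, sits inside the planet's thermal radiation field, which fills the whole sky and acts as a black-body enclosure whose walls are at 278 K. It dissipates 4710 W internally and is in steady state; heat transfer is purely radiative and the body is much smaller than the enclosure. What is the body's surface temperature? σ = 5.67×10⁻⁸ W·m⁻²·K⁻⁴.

T ≈ 367 K

For a small grey body in a large enclosure, net radiated power = εσA(T⁴ − T_w⁴).
Steady state: P = εσA(T⁴ − T_w⁴) with A = 4πr² = 7.069 m².
T⁴ = P/(εσA) + T_w⁴ = 4710/(0.96·5.67×10⁻⁸·7.069) + (278)⁴
    = 1.224×10¹⁰ + 5.973×10⁹ = 1.821×10¹⁰ K⁴.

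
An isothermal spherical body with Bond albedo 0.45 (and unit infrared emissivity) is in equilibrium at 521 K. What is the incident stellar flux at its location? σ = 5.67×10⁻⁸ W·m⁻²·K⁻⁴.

S ≈ 30400 W/m²

(1−a)S·πr² = σ·4πr²·T⁴ ⇒ S = 4σT⁴/(1−a).
S = 4·5.67×10⁻⁸·7.368×10¹⁰/0.550.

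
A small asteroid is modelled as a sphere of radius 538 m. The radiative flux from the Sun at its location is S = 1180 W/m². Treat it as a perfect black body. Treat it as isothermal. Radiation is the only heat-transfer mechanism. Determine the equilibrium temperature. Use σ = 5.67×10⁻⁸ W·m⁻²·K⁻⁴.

T ≈ 269 K

At equilibrium, absorbed power = emitted power.
Absorbing cross-section = πr² = 9.093×10⁵ m²; emitting surface = 4πr² = 3.637×10⁶ m² (ratio 4).
S·A_cross = εσ·A_surf·T⁴  ⇒  T⁴ = S/(4σ).
T⁴ = 1.00·1180/(4·5.67×10⁻⁸) = 5.203×10⁹ K⁴.
T = (5.203×10⁹)^(1/4).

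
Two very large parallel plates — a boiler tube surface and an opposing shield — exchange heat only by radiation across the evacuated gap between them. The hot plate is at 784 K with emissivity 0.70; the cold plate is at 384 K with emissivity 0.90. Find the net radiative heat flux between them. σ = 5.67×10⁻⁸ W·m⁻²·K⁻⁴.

q ≈ 13100 W/m²

For two infinite grey parallel plates, q = σ(T₁⁴ − T₂⁴)/(1/ε₁ + 1/ε₂ − 1).
T₁⁴ − T₂⁴ = 3.778×10¹¹ − 2.174×10¹⁰ = 3.561×10¹¹ K⁴.
1/ε₁ + 1/ε₂ − 1 = 1.429 + 1.111 − 1 = 1.540.
q = 5.67×10⁻⁸ × 3.561×10¹¹ / 1.540.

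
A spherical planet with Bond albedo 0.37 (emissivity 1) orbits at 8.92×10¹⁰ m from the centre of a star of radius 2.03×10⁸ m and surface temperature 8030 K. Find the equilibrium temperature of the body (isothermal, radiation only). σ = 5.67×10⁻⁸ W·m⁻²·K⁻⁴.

T ≈ 241 K

The star's surface emits σT_*⁴; at distance d the flux is S = σT_*⁴(R_*/d)².
S = 5.67×10⁻⁸·(8030)⁴·(2.03×10⁸/8.92×10¹⁰)² = 1221 W/m².
For an isothermal sphere T⁴ = (1−a)S/(4σ) = 3.392×10⁹ K⁴.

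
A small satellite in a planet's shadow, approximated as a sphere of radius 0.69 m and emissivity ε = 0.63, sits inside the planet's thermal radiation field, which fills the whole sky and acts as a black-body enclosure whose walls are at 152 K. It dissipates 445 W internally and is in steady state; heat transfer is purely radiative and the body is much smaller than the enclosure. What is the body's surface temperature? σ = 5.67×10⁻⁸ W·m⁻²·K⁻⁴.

For a small grey body in a large enclosure, net radiated power = εσA(T⁴ − T_w⁴).
Steady state: P = εσA(T⁴ − T_w⁴) with A = 4πr² = 5.983 m².
T⁴ = P/(εσA) + T_w⁴ = 445/(0.63·5.67×10⁻⁸·5.983) + (152)⁴
    = 2.082×10⁹ + 5.338×10⁸ = 2.616×10⁹ K⁴.

T ≈ 226 K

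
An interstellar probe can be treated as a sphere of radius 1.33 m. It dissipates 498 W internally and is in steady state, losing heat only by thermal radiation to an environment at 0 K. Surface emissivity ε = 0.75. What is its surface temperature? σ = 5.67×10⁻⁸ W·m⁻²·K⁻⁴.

T ≈ 152 K

Steady state: internal power = radiated power, P = εσA T⁴.
Radiating area A = 4πr² = 22.23 m².
T⁴ = P/(εσA) = 498/(0.75·5.67×10⁻⁸·22.23) = 5.268×10⁸ K⁴.
T = (5.268×10⁸)^(1/4).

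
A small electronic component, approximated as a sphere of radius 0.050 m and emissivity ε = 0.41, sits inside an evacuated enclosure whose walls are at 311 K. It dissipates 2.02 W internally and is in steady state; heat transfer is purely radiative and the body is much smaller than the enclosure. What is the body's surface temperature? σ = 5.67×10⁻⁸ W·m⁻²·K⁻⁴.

For a small grey body in a large enclosure, net radiated power = εσA(T⁴ − T_w⁴).
Steady state: P = εσA(T⁴ − T_w⁴) with A = 4πr² = 0.03142 m².
T⁴ = P/(εσA) + T_w⁴ = 2.02/(0.41·5.67×10⁻⁸·0.03142) + (311)⁴
    = 2.766×10⁹ + 9.355×10⁹ = 1.212×10¹⁰ K⁴.

T ≈ 332 K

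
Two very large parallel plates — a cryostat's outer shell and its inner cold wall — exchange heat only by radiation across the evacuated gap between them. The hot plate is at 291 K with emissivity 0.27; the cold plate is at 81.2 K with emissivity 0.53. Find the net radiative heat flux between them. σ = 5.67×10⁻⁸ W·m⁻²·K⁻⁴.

For two infinite grey parallel plates, q = σ(T₁⁴ − T₂⁴)/(1/ε₁ + 1/ε₂ − 1).
T₁⁴ − T₂⁴ = 7.171×10⁹ − 4.347×10⁷ = 7.127×10⁹ K⁴.
1/ε₁ + 1/ε₂ − 1 = 3.704 + 1.887 − 1 = 4.590.
q = 5.67×10⁻⁸ × 7.127×10⁹ / 4.590.

q ≈ 88.0 W/m²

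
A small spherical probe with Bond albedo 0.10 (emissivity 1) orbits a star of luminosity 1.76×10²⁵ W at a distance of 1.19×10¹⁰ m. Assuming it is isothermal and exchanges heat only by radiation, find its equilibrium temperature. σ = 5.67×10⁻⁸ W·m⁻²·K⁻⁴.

First find the stellar flux at distance d: S = L/(4πd²) = 1.76×10²⁵/(4π·(1.19×10¹⁰)²) = 9890 W/m².
For an isothermal sphere, absorbed (1−a)S·πr² = emitted σ·4πr²·T⁴, so T⁴ = (1−a)S/(4σ).
T⁴ = 0.900·9890/(4·5.67×10⁻⁸) = 3.925×10¹⁰ K⁴.

T ≈ 445 K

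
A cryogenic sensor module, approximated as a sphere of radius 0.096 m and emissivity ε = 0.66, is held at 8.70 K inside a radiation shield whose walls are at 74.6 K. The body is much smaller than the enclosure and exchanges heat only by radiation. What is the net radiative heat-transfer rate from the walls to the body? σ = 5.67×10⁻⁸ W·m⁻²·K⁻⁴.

For a small grey body in a large enclosure: P_net = εσA(T_body⁴ − T_wall⁴).
A = 4πr² = 0.1158 m²; T_body⁴ − T_wall⁴ = 5729 − 3.097×10⁷ = -3.097×10⁷ K⁴.
|P_net| = 0.66·5.67×10⁻⁸·0.1158·3.097×10⁷.

P_net ≈ 0.134 W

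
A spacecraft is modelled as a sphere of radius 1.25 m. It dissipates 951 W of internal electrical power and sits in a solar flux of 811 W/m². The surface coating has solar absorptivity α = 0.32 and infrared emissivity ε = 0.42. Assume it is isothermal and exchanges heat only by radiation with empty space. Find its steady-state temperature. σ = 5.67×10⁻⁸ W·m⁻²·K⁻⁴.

T ≈ 263 K

At steady state, absorbed solar power + internal power = radiated power.
Absorbed: α·S·A_cross = 0.32·811·4.909 = 1274 W (cross-section πr²).
Total input = 1274 + 951 = 2225 W.
Radiated: εσ·A_surf·T⁴ with A_surf = 4πr² = 19.63 m².
T⁴ = 2225/(0.42·5.67×10⁻⁸·19.63) = 4.758×10⁹ K⁴.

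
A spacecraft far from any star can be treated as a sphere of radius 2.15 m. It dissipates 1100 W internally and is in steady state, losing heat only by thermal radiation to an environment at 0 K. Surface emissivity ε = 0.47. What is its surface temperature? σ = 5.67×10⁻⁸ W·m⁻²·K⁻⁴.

T ≈ 163 K

Steady state: internal power = radiated power, P = εσA T⁴.
Radiating area A = 4πr² = 58.09 m².
T⁴ = P/(εσA) = 1100/(0.47·5.67×10⁻⁸·58.09) = 7.106×10⁸ K⁴.
T = (7.106×10⁸)^(1/4).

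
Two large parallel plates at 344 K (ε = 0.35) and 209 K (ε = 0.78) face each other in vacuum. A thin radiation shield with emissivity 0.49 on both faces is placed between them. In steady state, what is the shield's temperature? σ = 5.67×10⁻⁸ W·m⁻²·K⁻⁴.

In steady state the net flux on the hot side equals that on the cold side.
σ(T₁⁴−T_s⁴)/D₁ = σ(T_s⁴−T₂⁴)/D₂, with D₁ = 1/ε₁+1/ε_s−1 = 3.898, D₂ = 1/ε_s+1/ε₂−1 = 2.323.
Solve for T_s⁴: T_s⁴ = (D₂·T₁⁴ + D₁·T₂⁴)/(D₁+D₂) = 6.424×10⁹ K⁴.

T_s ≈ 283 K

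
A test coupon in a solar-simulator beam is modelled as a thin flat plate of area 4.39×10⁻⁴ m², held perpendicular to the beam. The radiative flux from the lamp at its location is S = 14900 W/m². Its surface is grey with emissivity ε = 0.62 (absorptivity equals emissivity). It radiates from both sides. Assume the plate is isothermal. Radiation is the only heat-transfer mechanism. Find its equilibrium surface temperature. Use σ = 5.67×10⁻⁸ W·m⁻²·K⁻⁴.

At equilibrium, absorbed power = emitted power.
Absorbing cross-section = A = 4.390×10⁻⁴ m²; emitting surface = 2A = 8.780×10⁻⁴ m² (ratio 2).
εS·A_cross = εσ·A_surf·T⁴  ⇒  T⁴ = S/(2σ)   (ε cancels).
T⁴ = 14900/(2·5.67×10⁻⁸) = 1.314×10¹¹ K⁴.
T = (1.314×10¹¹)^(1/4).

T ≈ 602 K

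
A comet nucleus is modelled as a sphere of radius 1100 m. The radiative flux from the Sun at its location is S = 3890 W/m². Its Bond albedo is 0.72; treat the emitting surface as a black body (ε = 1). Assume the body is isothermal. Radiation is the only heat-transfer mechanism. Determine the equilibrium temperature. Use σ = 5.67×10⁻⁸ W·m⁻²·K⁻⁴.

T ≈ 263 K

At equilibrium, absorbed power = emitted power.
Absorbing cross-section = πr² = 3.801×10⁶ m²; emitting surface = 4πr² = 1.521×10⁷ m² (ratio 4).
(1−a)S·A_cross = εσ·A_surf·T⁴  ⇒  T⁴ = (1−a)S/(4σ).
T⁴ = 0.280·3890/(4·5.67×10⁻⁸) = 4.802×10⁹ K⁴.
T = (4.802×10⁹)^(1/4).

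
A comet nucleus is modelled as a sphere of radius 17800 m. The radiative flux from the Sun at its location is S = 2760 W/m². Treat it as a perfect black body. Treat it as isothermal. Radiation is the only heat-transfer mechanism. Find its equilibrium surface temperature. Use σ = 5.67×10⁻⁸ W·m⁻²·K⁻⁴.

T ≈ 332 K

At equilibrium, absorbed power = emitted power.
Absorbing cross-section = πr² = 9.954×10⁸ m²; emitting surface = 4πr² = 3.982×10⁹ m² (ratio 4).
S·A_cross = εσ·A_surf·T⁴  ⇒  T⁴ = S/(4σ).
T⁴ = 1.00·2760/(4·5.67×10⁻⁸) = 1.217×10¹⁰ K⁴.
T = (1.217×10¹⁰)^(1/4).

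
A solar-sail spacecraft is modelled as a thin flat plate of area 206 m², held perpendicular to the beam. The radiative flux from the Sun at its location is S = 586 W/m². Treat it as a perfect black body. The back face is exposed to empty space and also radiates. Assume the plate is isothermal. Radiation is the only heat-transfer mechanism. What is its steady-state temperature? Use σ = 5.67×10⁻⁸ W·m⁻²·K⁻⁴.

T ≈ 268 K

At equilibrium, absorbed power = emitted power.
Absorbing cross-section = A = 206.0 m²; emitting surface = 2A = 412.0 m² (ratio 2).
S·A_cross = εσ·A_surf·T⁴  ⇒  T⁴ = S/(2σ).
T⁴ = 1.00·586/(2·5.67×10⁻⁸) = 5.168×10⁹ K⁴.
T = (5.168×10⁹)^(1/4).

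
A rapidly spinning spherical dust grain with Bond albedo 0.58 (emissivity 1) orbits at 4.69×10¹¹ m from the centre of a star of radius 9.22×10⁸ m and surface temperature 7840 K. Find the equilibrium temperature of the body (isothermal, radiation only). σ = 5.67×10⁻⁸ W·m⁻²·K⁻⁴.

The star's surface emits σT_*⁴; at distance d the flux is S = σT_*⁴(R_*/d)².
S = 5.67×10⁻⁸·(7840)⁴·(9.22×10⁸/4.69×10¹¹)² = 827.9 W/m².
For an isothermal sphere T⁴ = (1−a)S/(4σ) = 1.533×10⁹ K⁴.

T ≈ 198 K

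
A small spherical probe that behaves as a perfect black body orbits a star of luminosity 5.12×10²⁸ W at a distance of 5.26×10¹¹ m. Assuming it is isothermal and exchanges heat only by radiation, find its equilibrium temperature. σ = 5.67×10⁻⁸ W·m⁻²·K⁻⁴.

First find the stellar flux at distance d: S = L/(4πd²) = 5.12×10²⁸/(4π·(5.26×10¹¹)²) = 14730 W/m².
For an isothermal sphere, absorbed (1−a)S·πr² = emitted σ·4πr²·T⁴, so T⁴ = (1−a)S/(4σ).
T⁴ = 1.00·14730/(4·5.67×10⁻⁸) = 6.493×10¹⁰ K⁴.

T ≈ 505 K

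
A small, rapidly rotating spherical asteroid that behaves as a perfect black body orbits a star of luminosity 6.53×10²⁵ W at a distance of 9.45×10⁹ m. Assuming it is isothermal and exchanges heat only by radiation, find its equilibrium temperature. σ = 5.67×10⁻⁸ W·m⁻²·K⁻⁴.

T ≈ 712 K

First find the stellar flux at distance d: S = L/(4πd²) = 6.53×10²⁵/(4π·(9.45×10⁹)²) = 58190 W/m².
For an isothermal sphere, absorbed (1−a)S·πr² = emitted σ·4πr²·T⁴, so T⁴ = (1−a)S/(4σ).
T⁴ = 1.00·58190/(4·5.67×10⁻⁸) = 2.566×10¹¹ K⁴.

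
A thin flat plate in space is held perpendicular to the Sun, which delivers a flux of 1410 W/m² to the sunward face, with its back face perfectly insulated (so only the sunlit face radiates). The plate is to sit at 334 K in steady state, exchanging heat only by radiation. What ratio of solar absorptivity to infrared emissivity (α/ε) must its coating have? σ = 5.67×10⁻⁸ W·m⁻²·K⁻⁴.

α/ε ≈ 0.500

Balance: αS·A = εσ·1A·T⁴ ⇒ α/ε = σT⁴/S.
α/ε = 5.67×10⁻⁸·(334)⁴/1410 = 5.67×10⁻⁸·1.244×10¹⁰/1410.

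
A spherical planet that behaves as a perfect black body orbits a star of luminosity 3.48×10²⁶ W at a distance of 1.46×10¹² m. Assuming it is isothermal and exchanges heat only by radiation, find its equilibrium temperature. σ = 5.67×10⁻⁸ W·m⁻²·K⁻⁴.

First find the stellar flux at distance d: S = L/(4πd²) = 3.48×10²⁶/(4π·(1.46×10¹²)²) = 12.99 W/m².
For an isothermal sphere, absorbed (1−a)S·πr² = emitted σ·4πr²·T⁴, so T⁴ = (1−a)S/(4σ).
T⁴ = 1.00·12.99/(4·5.67×10⁻⁸) = 5.728×10⁷ K⁴.

T ≈ 87.0 K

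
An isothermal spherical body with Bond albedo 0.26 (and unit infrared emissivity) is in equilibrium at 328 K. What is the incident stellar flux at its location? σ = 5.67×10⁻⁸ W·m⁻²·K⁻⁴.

S ≈ 3550 W/m²

(1−a)S·πr² = σ·4πr²·T⁴ ⇒ S = 4σT⁴/(1−a).
S = 4·5.67×10⁻⁸·1.157×10¹⁰/0.740.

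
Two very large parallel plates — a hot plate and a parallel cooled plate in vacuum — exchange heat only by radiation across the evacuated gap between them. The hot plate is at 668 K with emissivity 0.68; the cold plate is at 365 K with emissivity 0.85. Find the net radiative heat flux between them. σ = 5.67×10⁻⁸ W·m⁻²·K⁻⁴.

q ≈ 6240 W/m²

For two infinite grey parallel plates, q = σ(T₁⁴ − T₂⁴)/(1/ε₁ + 1/ε₂ − 1).
T₁⁴ − T₂⁴ = 1.991×10¹¹ − 1.775×10¹⁰ = 1.814×10¹¹ K⁴.
1/ε₁ + 1/ε₂ − 1 = 1.471 + 1.176 − 1 = 1.647.
q = 5.67×10⁻⁸ × 1.814×10¹¹ / 1.647.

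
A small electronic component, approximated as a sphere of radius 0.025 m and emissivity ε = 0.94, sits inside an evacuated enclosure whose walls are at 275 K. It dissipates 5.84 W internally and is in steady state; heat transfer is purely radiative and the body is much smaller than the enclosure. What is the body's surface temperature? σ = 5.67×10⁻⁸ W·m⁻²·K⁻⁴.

For a small grey body in a large enclosure, net radiated power = εσA(T⁴ − T_w⁴).
Steady state: P = εσA(T⁴ − T_w⁴) with A = 4πr² = 0.007854 m².
T⁴ = P/(εσA) + T_w⁴ = 5.84/(0.94·5.67×10⁻⁸·0.007854) + (275)⁴
    = 1.395×10¹⁰ + 5.719×10⁹ = 1.967×10¹⁰ K⁴.

T ≈ 375 K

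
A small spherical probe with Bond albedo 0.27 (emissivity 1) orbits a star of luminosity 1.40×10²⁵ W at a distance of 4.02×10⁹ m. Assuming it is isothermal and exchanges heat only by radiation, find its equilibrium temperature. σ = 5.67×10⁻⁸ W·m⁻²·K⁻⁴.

T ≈ 686 K

First find the stellar flux at distance d: S = L/(4πd²) = 1.40×10²⁵/(4π·(4.02×10⁹)²) = 68940 W/m².
For an isothermal sphere, absorbed (1−a)S·πr² = emitted σ·4πr²·T⁴, so T⁴ = (1−a)S/(4σ).
T⁴ = 0.730·68940/(4·5.67×10⁻⁸) = 2.219×10¹¹ K⁴.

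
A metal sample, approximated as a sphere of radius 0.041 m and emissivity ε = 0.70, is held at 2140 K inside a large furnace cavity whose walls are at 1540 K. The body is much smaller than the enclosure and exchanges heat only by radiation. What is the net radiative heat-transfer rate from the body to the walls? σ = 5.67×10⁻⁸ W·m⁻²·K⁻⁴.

P_net ≈ 12900 W

For a small grey body in a large enclosure: P_net = εσA(T_body⁴ − T_wall⁴).
A = 4πr² = 0.02112 m²; T_body⁴ − T_wall⁴ = 2.097×10¹³ − 5.624×10¹² = 1.535×10¹³ K⁴.
|P_net| = 0.70·5.67×10⁻⁸·0.02112·1.535×10¹³.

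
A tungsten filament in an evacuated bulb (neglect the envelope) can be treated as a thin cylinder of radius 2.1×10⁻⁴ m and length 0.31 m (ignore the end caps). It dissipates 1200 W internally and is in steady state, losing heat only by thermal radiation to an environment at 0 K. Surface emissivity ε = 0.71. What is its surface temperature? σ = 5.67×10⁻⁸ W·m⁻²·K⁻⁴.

Steady state: internal power = radiated power, P = εσA T⁴.
Radiating area A = 2πrL = 4.090×10⁻⁴ m².
T⁴ = P/(εσA) = 1200/(0.71·5.67×10⁻⁸·4.090×10⁻⁴) = 7.288×10¹³ K⁴.
T = (7.288×10¹³)^(1/4).

T ≈ 2920 K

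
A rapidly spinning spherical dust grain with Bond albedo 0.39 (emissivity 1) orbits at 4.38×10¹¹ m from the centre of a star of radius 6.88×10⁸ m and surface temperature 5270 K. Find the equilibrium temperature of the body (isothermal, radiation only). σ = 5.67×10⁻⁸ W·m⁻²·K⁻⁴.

The star's surface emits σT_*⁴; at distance d the flux is S = σT_*⁴(R_*/d)².
S = 5.67×10⁻⁸·(5270)⁴·(6.88×10⁸/4.38×10¹¹)² = 107.9 W/m².
For an isothermal sphere T⁴ = (1−a)S/(4σ) = 2.902×10⁸ K⁴.

T ≈ 131 K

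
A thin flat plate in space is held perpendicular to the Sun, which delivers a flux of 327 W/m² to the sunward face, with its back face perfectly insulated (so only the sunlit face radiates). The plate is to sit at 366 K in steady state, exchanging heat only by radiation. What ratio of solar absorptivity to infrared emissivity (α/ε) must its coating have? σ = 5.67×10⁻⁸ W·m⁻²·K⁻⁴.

Balance: αS·A = εσ·1A·T⁴ ⇒ α/ε = σT⁴/S.
α/ε = 5.67×10⁻⁸·(366)⁴/327 = 5.67×10⁻⁸·1.794×10¹⁰/327.

α/ε ≈ 3.11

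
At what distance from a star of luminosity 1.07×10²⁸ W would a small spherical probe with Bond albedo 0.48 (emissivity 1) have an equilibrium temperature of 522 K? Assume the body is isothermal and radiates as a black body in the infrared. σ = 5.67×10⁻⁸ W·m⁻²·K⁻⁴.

d ≈ 1.62×10¹¹ m

For an isothermal black-emitting sphere, (1−a)S·πr² = σ·4πr²·T⁴ ⇒ S = 4σT⁴/(1−a).
S = 4·5.67×10⁻⁸·(522)⁴/0.520 = 32380 W/m².
Flux falls as S = L/(4πd²), so d = √(L/(4πS)) = √(1.07×10²⁸/(4π·32380)).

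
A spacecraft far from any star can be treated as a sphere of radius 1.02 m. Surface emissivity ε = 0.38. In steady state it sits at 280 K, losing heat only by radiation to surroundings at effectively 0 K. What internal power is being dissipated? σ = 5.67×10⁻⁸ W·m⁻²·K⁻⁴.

P ≈ 1730 W

Steady state: P = εσA T⁴.
A = 4πr² = 13.07 m²; T⁴ = (280)⁴ = 6.147×10⁹ K⁴.
P = 0.38 × 5.67×10⁻⁸ × 13.07 × 6.147×10⁹.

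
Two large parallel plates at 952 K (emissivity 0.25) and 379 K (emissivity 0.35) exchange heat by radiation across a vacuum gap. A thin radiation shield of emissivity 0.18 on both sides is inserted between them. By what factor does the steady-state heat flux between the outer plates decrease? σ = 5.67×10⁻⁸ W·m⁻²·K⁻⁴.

Without shield: q₀ = σΔ(T⁴)/(1/ε₁+1/ε₂−1) with denominator 5.857.
With shield the two gaps are in series; the resistances add: (1/ε₁+1/ε_s−1)+(1/ε_s+1/ε₂−1) = 8.556+7.413 = 15.97.
Heat-flux ratio q₀/q = 15.97/5.857.

factor ≈ 2.73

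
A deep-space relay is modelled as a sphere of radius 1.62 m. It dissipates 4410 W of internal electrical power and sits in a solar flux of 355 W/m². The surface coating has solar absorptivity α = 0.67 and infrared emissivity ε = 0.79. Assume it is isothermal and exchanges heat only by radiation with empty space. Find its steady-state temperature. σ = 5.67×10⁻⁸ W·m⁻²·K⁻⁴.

T ≈ 256 K

At steady state, absorbed solar power + internal power = radiated power.
Absorbed: α·S·A_cross = 0.67·355·8.245 = 1961 W (cross-section πr²).
Total input = 1961 + 4410 = 6371 W.
Radiated: εσ·A_surf·T⁴ with A_surf = 4πr² = 32.98 m².
T⁴ = 6371/(0.79·5.67×10⁻⁸·32.98) = 4.313×10⁹ K⁴.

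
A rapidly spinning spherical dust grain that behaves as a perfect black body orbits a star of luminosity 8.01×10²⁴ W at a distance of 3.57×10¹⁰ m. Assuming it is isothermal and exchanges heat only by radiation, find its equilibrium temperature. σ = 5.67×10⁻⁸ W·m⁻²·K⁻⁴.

T ≈ 217 K

First find the stellar flux at distance d: S = L/(4πd²) = 8.01×10²⁴/(4π·(3.57×10¹⁰)²) = 500.1 W/m².
For an isothermal sphere, absorbed (1−a)S·πr² = emitted σ·4πr²·T⁴, so T⁴ = (1−a)S/(4σ).
T⁴ = 1.00·500.1/(4·5.67×10⁻⁸) = 2.205×10⁹ K⁴.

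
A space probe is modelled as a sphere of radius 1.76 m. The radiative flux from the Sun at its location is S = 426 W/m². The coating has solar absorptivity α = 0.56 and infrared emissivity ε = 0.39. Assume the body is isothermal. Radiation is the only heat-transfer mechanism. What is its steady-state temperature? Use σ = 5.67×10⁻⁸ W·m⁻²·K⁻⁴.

T ≈ 228 K

At equilibrium, absorbed power = emitted power.
Absorbing cross-section = πr² = 9.731 m²; emitting surface = 4πr² = 38.93 m² (ratio 4).
αS·A_cross = εσ·A_surf·T⁴  ⇒  T⁴ = αS/(ε·4σ).
T⁴ = 0.560·426/(0.39·4·5.67×10⁻⁸) = 2.697×10⁹ K⁴.
T = (2.697×10⁹)^(1/4).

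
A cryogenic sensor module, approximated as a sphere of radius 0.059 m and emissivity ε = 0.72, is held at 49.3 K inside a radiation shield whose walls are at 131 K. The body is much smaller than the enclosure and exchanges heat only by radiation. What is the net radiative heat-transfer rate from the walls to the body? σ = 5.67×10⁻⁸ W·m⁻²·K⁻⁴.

P_net ≈ 0.515 W

For a small grey body in a large enclosure: P_net = εσA(T_body⁴ − T_wall⁴).
A = 4πr² = 0.04374 m²; T_body⁴ − T_wall⁴ = 5.907×10⁶ − 2.945×10⁸ = -2.886×10⁸ K⁴.
|P_net| = 0.72·5.67×10⁻⁸·0.04374·2.886×10⁸.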